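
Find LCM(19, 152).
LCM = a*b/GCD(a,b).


GCD(19, 152) = 19
LCM = 19*152/19 = 2888/19 = 152

LCM = 152


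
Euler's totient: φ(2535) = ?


2535 = 3 × 5 × 13^2
Prime factors: 3, 5, 13
φ(2535) = 2535 × (1-1/3) × (1-1/5) × (1-1/13)
= 2535 × 2/3 × 4/5 × 12/13 = 1248

φ(2535) = 1248


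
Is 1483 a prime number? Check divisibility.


Check divisors up to sqrt(1483) = 38.5097
No divisors found.
1483 is prime.

Yes, 1483 is prime


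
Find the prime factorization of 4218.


4218 / 2 = 2109
2109 / 3 = 703
703 / 19 = 37
37 / 37 = 1
4218 = 2 × 3 × 19 × 37


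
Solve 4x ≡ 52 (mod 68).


GCD(4, 68) = 4 divides 52
Divide: 1x ≡ 13 (mod 17)
x ≡ 13 (mod 17)


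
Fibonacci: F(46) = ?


Sequence: 1, 1, 2, 3, 5, 8, 13, 21, 34, 55, 89, 144, 233, 377, 610, 987, 1597, 2584, 4181, 6765, 10946, 17711, 28657, 46368, 75025, 121393, 196418, 317811, 514229, 832040, 1346269, 2178309, 3524578, 5702887, 9227465, 14930352, 24157817, 39088169, 63245986, 102334155, 165580141, 267914296, 433494437, 701408733, 1134903170, 1836311903
F(46) = 1836311903


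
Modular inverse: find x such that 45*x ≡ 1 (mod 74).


Use the extended Euclidean algorithm on (74, 45); each row r = 74*s + 45*t:
r=74, s=1, t=0
r=45, s=0, t=1
q=1: r=29, s=1, t=-1   [74*(1) + 45*(-1) = 29]
q=1: r=16, s=-1, t=2   [74*(-1) + 45*(2) = 16]
q=1: r=13, s=2, t=-3   [74*(2) + 45*(-3) = 13]
q=1: r=3, s=-3, t=5   [74*(-3) + 45*(5) = 3]
q=4: r=1, s=14, t=-23   [74*(14) + 45*(-23) = 1]
q=3: r=0, s=-45, t=74   [74*(-45) + 45*(74) = 0]
GCD = 1 with t = -23, so 45*(-23) ≡ 1 (mod 74)
Inverse = -23 mod 74 = 51
Check: 45 * 51 = 2295 ≡ 1 (mod 74)

45^(-1) ≡ 51 (mod 74)


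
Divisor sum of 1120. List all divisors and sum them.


Divisors of 1120: 1, 2, 4, 5, 7, 8, 10, 14, 16, 20, 28, 32, 35, 40, 56, 70, 80, 112, 140, 160, 224, 280, 560, 1120
Sum = 1 + 2 + 4 + 5 + 7 + 8 + 10 + 14 + 16 + 20 + 28 + 32 + 35 + 40 + 56 + 70 + 80 + 112 + 140 + 160 + 224 + 280 + 560 + 1120 = 3024

σ(1120) = 3024


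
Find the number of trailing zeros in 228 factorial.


floor(228/5) = 45
floor(228/25) = 9
floor(228/125) = 1
Total = 55

55 trailing zeros


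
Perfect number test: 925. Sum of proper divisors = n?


Proper divisors of 925: 1, 5, 25, 37, 185
Sum = 1 + 5 + 25 + 37 + 185 = 253

No, 925 is not perfect (253 ≠ 925)


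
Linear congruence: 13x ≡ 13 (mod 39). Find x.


GCD(13, 39) = 13 divides 13
Divide: 1x ≡ 1 (mod 3)
x ≡ 1 (mod 3)


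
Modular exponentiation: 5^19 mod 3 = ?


5^1 mod 3 = 2
5^2 mod 3 = 1
5^3 mod 3 = 2
5^4 mod 3 = 1
5^5 mod 3 = 2
5^6 mod 3 = 1
5^7 mod 3 = 2
5^8 mod 3 = 1
5^9 mod 3 = 2
5^10 mod 3 = 1
5^11 mod 3 = 2
5^12 mod 3 = 1
5^13 mod 3 = 2
5^14 mod 3 = 1
5^15 mod 3 = 2
5^16 mod 3 = 1
5^17 mod 3 = 2
5^18 mod 3 = 1
5^19 mod 3 = 2


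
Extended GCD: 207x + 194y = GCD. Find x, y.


Tabular extended Euclidean (each row: r = 207*s + 194*t):
r=207, s=1, t=0
r=194, s=0, t=1
q=1: r=13, s=1, t=-1   [207*(1) + 194*(-1) = 13]
q=14: r=12, s=-14, t=15   [207*(-14) + 194*(15) = 12]
q=1: r=1, s=15, t=-16   [207*(15) + 194*(-16) = 1]
q=12: r=0, s=-194, t=207   [207*(-194) + 194*(207) = 0]
GCD = 1; from the row with r=1: x=15, y=-16
Check: 207*(15) + 194*(-16) = 3105 - 3104 = 1

GCD = 1, x = 15, y = -16


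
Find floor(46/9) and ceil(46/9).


46/9 = 5.1111
floor = 5
ceil = 6

floor = 5, ceil = 6


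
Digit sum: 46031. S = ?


4 + 6 + 0 + 3 + 1 = 14


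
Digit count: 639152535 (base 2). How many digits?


639152535 in base 2 = 100110000110001011000110010111
Number of digits = 30

30 digits (base 2)


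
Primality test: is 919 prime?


Check divisors up to sqrt(919) = 30.3150
No divisors found.
919 is prime.

Yes, 919 is prime


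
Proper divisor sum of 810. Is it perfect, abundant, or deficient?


Proper divisors: 1, 2, 3, 5, 6, 9, 10, 15, 18, 27, 30, 45, 54, 81, 90, 135, 162, 270, 405
Sum = 1 + 2 + 3 + 5 + 6 + 9 + 10 + 15 + 18 + 27 + 30 + 45 + 54 + 81 + 90 + 135 + 162 + 270 + 405 = 1368
1368 > 810 → abundant

s(810) = 1368 (abundant)


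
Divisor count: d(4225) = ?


4225 = 5^2 × 13^2
d(4225) = (2+1) × (2+1) = 9

9 divisors


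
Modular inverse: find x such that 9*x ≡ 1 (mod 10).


Use the extended Euclidean algorithm on (10, 9); each row r = 10*s + 9*t:
r=10, s=1, t=0
r=9, s=0, t=1
q=1: r=1, s=1, t=-1   [10*(1) + 9*(-1) = 1]
q=9: r=0, s=-9, t=10   [10*(-9) + 9*(10) = 0]
GCD = 1 with t = -1, so 9*(-1) ≡ 1 (mod 10)
Inverse = -1 mod 10 = 9
Check: 9 * 9 = 81 ≡ 1 (mod 10)

9^(-1) ≡ 9 (mod 10)


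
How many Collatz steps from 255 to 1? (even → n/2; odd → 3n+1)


255 → 766 → 383 → 1150 → 575 → 1726 → 863 → 2590 → 1295 → 3886 → 1943 → 5830 → 2915 → 8746 → 4373 → 13120 → 6560 → 3280 → 1640 → 820 → 410 → 205 → 616 → 308 → 154 → 77 → 232 → 116 → 58 → 29 → 88 → 44 → 22 → 11 → 34 → 17 → 52 → 26 → 13 → 40 → 20 → 10 → 5 → 16 → 8 → 4 → 2 → 1
Total steps = 47

47 steps


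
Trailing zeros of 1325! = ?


floor(1325/5) = 265
floor(1325/25) = 53
floor(1325/125) = 10
floor(1325/625) = 2
Total = 330

330 trailing zeros


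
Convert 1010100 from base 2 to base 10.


1010100 (base 2) = 84 (decimal)
84 (decimal) = 84 (base 10)


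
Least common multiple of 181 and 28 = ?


GCD(181, 28) = 1
LCM = 181*28/1 = 5068/1 = 5068

LCM = 5068


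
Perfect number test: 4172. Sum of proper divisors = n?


Proper divisors of 4172: 1, 2, 4, 7, 14, 28, 149, 298, 596, 1043, 2086
Sum = 1 + 2 + 4 + 7 + 14 + 28 + 149 + 298 + 596 + 1043 + 2086 = 4228

No, 4172 is not perfect (4228 ≠ 4172)


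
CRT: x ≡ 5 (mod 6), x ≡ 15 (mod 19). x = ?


M = 6*19 = 114
M1 = M/6 = 19, M2 = M/19 = 6
M1^(-1) mod 6 = 1, M2^(-1) mod 19 = 16
x = 5*19*1 + 15*6*16 = 1535
1535 mod 114 = 53
Check: 53 mod 6 = 5 ✓, 53 mod 19 = 15 ✓

x ≡ 53 (mod 114)


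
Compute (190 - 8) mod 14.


190 - 8 = 182
182 mod 14 = 0


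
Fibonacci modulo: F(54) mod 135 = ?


F(k) mod 135 for k=1..54:
1, 1, 2, 3, 5, 8, 13, 21, 34, 55, 89, 9, 98, 107, 70, 42, 112, 19, 131, 15, 11, 26, 37, 63, 100, 28, 128, 21, 14, 35, 49, 84, 133, 82, 80, 27, 107, 134, 106, 105, 76, 46, 122, 33, 20, 53, 73, 126, 64, 55, 119, 39, 23, 62
F(54) mod 135 = 62


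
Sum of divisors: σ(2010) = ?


Divisors of 2010: 1, 2, 3, 5, 6, 10, 15, 30, 67, 134, 201, 335, 402, 670, 1005, 2010
Sum = 1 + 2 + 3 + 5 + 6 + 10 + 15 + 30 + 67 + 134 + 201 + 335 + 402 + 670 + 1005 + 2010 = 4896

σ(2010) = 4896


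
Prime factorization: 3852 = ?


3852 / 2 = 1926
1926 / 2 = 963
963 / 3 = 321
321 / 3 = 107
107 / 107 = 1
3852 = 2^2 × 3^2 × 107


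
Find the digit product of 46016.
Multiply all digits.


4 × 6 × 0 × 1 × 6 = 0


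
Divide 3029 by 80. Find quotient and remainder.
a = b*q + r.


3029 = 80 * 37 + 69
Check: 2960 + 69 = 3029

q = 37, r = 69


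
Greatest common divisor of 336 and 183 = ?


336 = 1 * 183 + 153
183 = 1 * 153 + 30
153 = 5 * 30 + 3
30 = 10 * 3 + 0
GCD = 3


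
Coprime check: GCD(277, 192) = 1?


Euclidean algorithm:
277 = 1 * 192 + 85
192 = 2 * 85 + 22
85 = 3 * 22 + 19
22 = 1 * 19 + 3
19 = 6 * 3 + 1
3 = 3 * 1 + 0
GCD(277, 192) = 1

Yes, coprime (GCD = 1)


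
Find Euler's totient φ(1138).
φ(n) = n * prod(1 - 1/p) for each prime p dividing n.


1138 = 2 × 569
Prime factors: 2, 569
φ(1138) = 1138 × (1-1/2) × (1-1/569)
= 1138 × 1/2 × 568/569 = 568

φ(1138) = 568


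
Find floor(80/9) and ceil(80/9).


80/9 = 8.8889
floor = 8
ceil = 9

floor = 8, ceil = 9


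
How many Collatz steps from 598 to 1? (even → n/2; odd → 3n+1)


598 → 299 → 898 → 449 → 1348 → 674 → 337 → 1012 → 506 → 253 → 760 → 380 → 190 → 95 → 286 → 143 → 430 → 215 → 646 → 323 → 970 → 485 → 1456 → 728 → 364 → 182 → 91 → 274 → 137 → 412 → 206 → 103 → 310 → 155 → 466 → 233 → 700 → 350 → 175 → 526 → 263 → 790 → 395 → 1186 → 593 → 1780 → 890 → 445 → 1336 → 668 → 334 → 167 → 502 → 251 → 754 → 377 → 1132 → 566 → 283 → 850 → 425 → 1276 → 638 → 319 → 958 → 479 → 1438 → 719 → 2158 → 1079 → 3238 → 1619 → 4858 → 2429 → 7288 → 3644 → 1822 → 911 → 2734 → 1367 → 4102 → 2051 → 6154 → 3077 → 9232 → 4616 → 2308 → 1154 → 577 → 1732 → 866 → 433 → 1300 → 650 → 325 → 976 → 488 → 244 → 122 → 61 → 184 → 92 → 46 → 23 → 70 → 35 → 106 → 53 → 160 → 80 → 40 → 20 → 10 → 5 → 16 → 8 → 4 → 2 → 1
Total steps = 118

118 steps


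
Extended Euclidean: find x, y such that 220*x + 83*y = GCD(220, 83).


Tabular extended Euclidean (each row: r = 220*s + 83*t):
r=220, s=1, t=0
r=83, s=0, t=1
q=2: r=54, s=1, t=-2   [220*(1) + 83*(-2) = 54]
q=1: r=29, s=-1, t=3   [220*(-1) + 83*(3) = 29]
q=1: r=25, s=2, t=-5   [220*(2) + 83*(-5) = 25]
q=1: r=4, s=-3, t=8   [220*(-3) + 83*(8) = 4]
q=6: r=1, s=20, t=-53   [220*(20) + 83*(-53) = 1]
q=4: r=0, s=-83, t=220   [220*(-83) + 83*(220) = 0]
GCD = 1; from the row with r=1: x=20, y=-53
Check: 220*(20) + 83*(-53) = 4400 - 4399 = 1

GCD = 1, x = 20, y = -53


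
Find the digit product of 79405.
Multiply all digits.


7 × 9 × 4 × 0 × 5 = 0


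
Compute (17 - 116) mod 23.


17 - 116 = -99
-99 mod 23 = 16


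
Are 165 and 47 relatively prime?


Euclidean algorithm:
165 = 3 * 47 + 24
47 = 1 * 24 + 23
24 = 1 * 23 + 1
23 = 23 * 1 + 0
GCD(165, 47) = 1

Yes, coprime (GCD = 1)


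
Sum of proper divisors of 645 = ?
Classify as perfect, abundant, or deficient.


Proper divisors: 1, 3, 5, 15, 43, 129, 215
Sum = 1 + 3 + 5 + 15 + 43 + 129 + 215 = 411
411 < 645 → deficient

s(645) = 411 (deficient)


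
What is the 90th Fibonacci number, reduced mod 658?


F(k) mod 658 for k=1..90:
1, 1, 2, 3, 5, 8, 13, 21, 34, 55, 89, 144, 233, 377, 610, 329, 281, 610, 233, 185, 418, 603, 363, 308, 13, 321, 334, 655, 331, 328, 1, 329, 330, 1, 331, 332, 5, 337, 342, 21, 363, 384, 89, 473, 562, 377, 281, 0, 281, 281, 562, 185, 89, 274, 363, 637, 342, 321, 5, 326, 331, 657, 330, 329, 1, 330, 331, 3, 334, 337, 13, 350, 363, 55, 418, 473, 233, 48, 281, 329, 610, 281, 233, 514, 89, 603, 34, 637, 13, 650
F(90) mod 658 = 650


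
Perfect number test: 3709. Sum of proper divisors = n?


Proper divisors of 3709: 1
Sum = 1 = 1

No, 3709 is not perfect (1 ≠ 3709)


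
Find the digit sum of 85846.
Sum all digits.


8 + 5 + 8 + 4 + 6 = 31


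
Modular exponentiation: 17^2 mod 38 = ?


17^1 mod 38 = 17
17^2 mod 38 = 23


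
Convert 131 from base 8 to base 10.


131 (base 8) = 89 (decimal)
89 (decimal) = 89 (base 10)


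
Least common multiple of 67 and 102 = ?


GCD(67, 102) = 1
LCM = 67*102/1 = 6834/1 = 6834

LCM = 6834


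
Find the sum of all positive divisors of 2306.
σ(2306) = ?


Divisors of 2306: 1, 2, 1153, 2306
Sum = 1 + 2 + 1153 + 2306 = 3462

σ(2306) = 3462


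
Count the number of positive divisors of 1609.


1609 = 1609^1
d(1609) = (1+1) = 2

2 divisors


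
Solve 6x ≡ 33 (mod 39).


GCD(6, 39) = 3 divides 33
Divide: 2x ≡ 11 (mod 13)
x ≡ 12 (mod 13)


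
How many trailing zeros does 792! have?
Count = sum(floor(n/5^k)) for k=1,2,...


floor(792/5) = 158
floor(792/25) = 31
floor(792/125) = 6
floor(792/625) = 1
Total = 196

196 trailing zeros


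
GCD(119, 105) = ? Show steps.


119 = 1 * 105 + 14
105 = 7 * 14 + 7
14 = 2 * 7 + 0
GCD = 7


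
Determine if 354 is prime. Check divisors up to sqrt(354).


354 / 2 = 177 (exact division)
354 is NOT prime.

No, 354 is not prime


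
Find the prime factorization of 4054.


4054 / 2 = 2027
2027 / 2027 = 1
4054 = 2 × 2027


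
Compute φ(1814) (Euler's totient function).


1814 = 2 × 907
Prime factors: 2, 907
φ(1814) = 1814 × (1-1/2) × (1-1/907)
= 1814 × 1/2 × 906/907 = 906

φ(1814) = 906


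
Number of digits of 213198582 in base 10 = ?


213198582 has 9 digits in base 10
floor(log10(213198582)) + 1 = floor(8.3288) + 1 = 9

9 digits (base 10)


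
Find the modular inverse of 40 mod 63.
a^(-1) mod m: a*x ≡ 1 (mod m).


Use the extended Euclidean algorithm on (63, 40); each row r = 63*s + 40*t:
r=63, s=1, t=0
r=40, s=0, t=1
q=1: r=23, s=1, t=-1   [63*(1) + 40*(-1) = 23]
q=1: r=17, s=-1, t=2   [63*(-1) + 40*(2) = 17]
q=1: r=6, s=2, t=-3   [63*(2) + 40*(-3) = 6]
q=2: r=5, s=-5, t=8   [63*(-5) + 40*(8) = 5]
q=1: r=1, s=7, t=-11   [63*(7) + 40*(-11) = 1]
q=5: r=0, s=-40, t=63   [63*(-40) + 40*(63) = 0]
GCD = 1 with t = -11, so 40*(-11) ≡ 1 (mod 63)
Inverse = -11 mod 63 = 52
Check: 40 * 52 = 2080 ≡ 1 (mod 63)

40^(-1) ≡ 52 (mod 63)


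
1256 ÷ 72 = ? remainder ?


1256 = 72 * 17 + 32
Check: 1224 + 32 = 1256

q = 17, r = 32


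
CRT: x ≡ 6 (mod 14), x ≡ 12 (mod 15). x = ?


M = 14*15 = 210
M1 = M/14 = 15, M2 = M/15 = 14
M1^(-1) mod 14 = 1, M2^(-1) mod 15 = 14
x = 6*15*1 + 12*14*14 = 2442
2442 mod 210 = 132
Check: 132 mod 14 = 6 ✓, 132 mod 15 = 12 ✓

x ≡ 132 (mod 210)


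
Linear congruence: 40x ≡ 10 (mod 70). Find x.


GCD(40, 70) = 10 divides 10
Divide: 4x ≡ 1 (mod 7)
x ≡ 2 (mod 7)


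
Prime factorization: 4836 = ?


4836 / 2 = 2418
2418 / 2 = 1209
1209 / 3 = 403
403 / 13 = 31
31 / 31 = 1
4836 = 2^2 × 3 × 13 × 31


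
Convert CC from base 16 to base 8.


CC (base 16) = 204 (decimal)
204 (decimal) = 314 (base 8)


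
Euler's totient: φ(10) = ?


10 = 2 × 5
Prime factors: 2, 5
φ(10) = 10 × (1-1/2) × (1-1/5)
= 10 × 1/2 × 4/5 = 4

φ(10) = 4


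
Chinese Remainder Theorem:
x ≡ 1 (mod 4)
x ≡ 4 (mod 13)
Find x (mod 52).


M = 4*13 = 52
M1 = M/4 = 13, M2 = M/13 = 4
M1^(-1) mod 4 = 1, M2^(-1) mod 13 = 10
x = 1*13*1 + 4*4*10 = 173
173 mod 52 = 17
Check: 17 mod 4 = 1 ✓, 17 mod 13 = 4 ✓

x ≡ 17 (mod 52)


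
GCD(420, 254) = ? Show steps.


420 = 1 * 254 + 166
254 = 1 * 166 + 88
166 = 1 * 88 + 78
88 = 1 * 78 + 10
78 = 7 * 10 + 8
10 = 1 * 8 + 2
8 = 4 * 2 + 0
GCD = 2


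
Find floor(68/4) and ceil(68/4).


68/4 = 17.0000
floor = 17
ceil = 17

floor = 17, ceil = 17


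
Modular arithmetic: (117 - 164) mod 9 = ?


117 - 164 = -47
-47 mod 9 = 7


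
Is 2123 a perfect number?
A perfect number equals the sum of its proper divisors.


Proper divisors of 2123: 1, 11, 193
Sum = 1 + 11 + 193 = 205

No, 2123 is not perfect (205 ≠ 2123)


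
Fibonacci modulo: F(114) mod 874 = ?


F(k) mod 874 for k=1..114:
1, 1, 2, 3, 5, 8, 13, 21, 34, 55, 89, 144, 233, 377, 610, 113, 723, 836, 685, 647, 458, 231, 689, 46, 735, 781, 642, 549, 317, 866, 309, 301, 610, 37, 647, 684, 457, 267, 724, 117, 841, 84, 51, 135, 186, 321, 507, 828, 461, 415, 2, 417, 419, 836, 381, 343, 724, 193, 43, 236, 279, 515, 794, 435, 355, 790, 271, 187, 458, 645, 229, 0, 229, 229, 458, 687, 271, 84, 355, 439, 794, 359, 279, 638, 43, 681, 724, 531, 381, 38, 419, 457, 2, 459, 461, 46, 507, 553, 186, 739, 51, 790, 841, 757, 724, 607, 457, 190, 647, 837, 610, 573, 309, 8
F(114) mod 874 = 8


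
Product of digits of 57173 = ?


5 × 7 × 1 × 7 × 3 = 735


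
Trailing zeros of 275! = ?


floor(275/5) = 55
floor(275/25) = 11
floor(275/125) = 2
Total = 68

68 trailing zeros


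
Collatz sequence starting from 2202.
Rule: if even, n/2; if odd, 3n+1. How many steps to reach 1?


2202 → 1101 → 3304 → 1652 → 826 → 413 → 1240 → 620 → 310 → 155 → 466 → 233 → 700 → 350 → 175 → 526 → 263 → 790 → 395 → 1186 → 593 → 1780 → 890 → 445 → 1336 → 668 → 334 → 167 → 502 → 251 → 754 → 377 → 1132 → 566 → 283 → 850 → 425 → 1276 → 638 → 319 → 958 → 479 → 1438 → 719 → 2158 → 1079 → 3238 → 1619 → 4858 → 2429 → 7288 → 3644 → 1822 → 911 → 2734 → 1367 → 4102 → 2051 → 6154 → 3077 → 9232 → 4616 → 2308 → 1154 → 577 → 1732 → 866 → 433 → 1300 → 650 → 325 → 976 → 488 → 244 → 122 → 61 → 184 → 92 → 46 → 23 → 70 → 35 → 106 → 53 → 160 → 80 → 40 → 20 → 10 → 5 → 16 → 8 → 4 → 2 → 1
Total steps = 94

94 steps


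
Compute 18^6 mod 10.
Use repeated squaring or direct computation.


18^1 mod 10 = 8
18^2 mod 10 = 4
18^3 mod 10 = 2
18^4 mod 10 = 6
18^5 mod 10 = 8
18^6 mod 10 = 4


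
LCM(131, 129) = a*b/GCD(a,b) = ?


GCD(131, 129) = 1
LCM = 131*129/1 = 16899/1 = 16899

LCM = 16899


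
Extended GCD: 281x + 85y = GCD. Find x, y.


Tabular extended Euclidean (each row: r = 281*s + 85*t):
r=281, s=1, t=0
r=85, s=0, t=1
q=3: r=26, s=1, t=-3   [281*(1) + 85*(-3) = 26]
q=3: r=7, s=-3, t=10   [281*(-3) + 85*(10) = 7]
q=3: r=5, s=10, t=-33   [281*(10) + 85*(-33) = 5]
q=1: r=2, s=-13, t=43   [281*(-13) + 85*(43) = 2]
q=2: r=1, s=36, t=-119   [281*(36) + 85*(-119) = 1]
q=2: r=0, s=-85, t=281   [281*(-85) + 85*(281) = 0]
GCD = 1; from the row with r=1: x=36, y=-119
Check: 281*(36) + 85*(-119) = 10116 - 10115 = 1

GCD = 1, x = 36, y = -119


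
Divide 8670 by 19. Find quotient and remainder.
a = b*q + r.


8670 = 19 * 456 + 6
Check: 8664 + 6 = 8670

q = 456, r = 6


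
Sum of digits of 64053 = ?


6 + 4 + 0 + 5 + 3 = 18


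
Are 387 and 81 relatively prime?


Euclidean algorithm:
387 = 4 * 81 + 63
81 = 1 * 63 + 18
63 = 3 * 18 + 9
18 = 2 * 9 + 0
GCD(387, 81) = 9

No, not coprime (GCD = 9)


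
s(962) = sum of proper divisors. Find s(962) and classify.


Proper divisors: 1, 2, 13, 26, 37, 74, 481
Sum = 1 + 2 + 13 + 26 + 37 + 74 + 481 = 634
634 < 962 → deficient

s(962) = 634 (deficient)


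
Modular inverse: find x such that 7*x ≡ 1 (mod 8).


Use the extended Euclidean algorithm on (8, 7); each row r = 8*s + 7*t:
r=8, s=1, t=0
r=7, s=0, t=1
q=1: r=1, s=1, t=-1   [8*(1) + 7*(-1) = 1]
q=7: r=0, s=-7, t=8   [8*(-7) + 7*(8) = 0]
GCD = 1 with t = -1, so 7*(-1) ≡ 1 (mod 8)
Inverse = -1 mod 8 = 7
Check: 7 * 7 = 49 ≡ 1 (mod 8)

7^(-1) ≡ 7 (mod 8)


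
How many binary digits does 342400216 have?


342400216 in base 2 = 10100011010001001110011011000
Number of digits = 29

29 digits (base 2)


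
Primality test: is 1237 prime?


Check divisors up to sqrt(1237) = 35.1710
No divisors found.
1237 is prime.

Yes, 1237 is prime


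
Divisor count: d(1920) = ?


1920 = 2^7 × 3^1 × 5^1
d(1920) = (7+1) × (1+1) × (1+1) = 32

32 divisors


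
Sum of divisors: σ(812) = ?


Divisors of 812: 1, 2, 4, 7, 14, 28, 29, 58, 116, 203, 406, 812
Sum = 1 + 2 + 4 + 7 + 14 + 28 + 29 + 58 + 116 + 203 + 406 + 812 = 1680

σ(812) = 1680


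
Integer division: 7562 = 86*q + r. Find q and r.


7562 = 86 * 87 + 80
Check: 7482 + 80 = 7562

q = 87, r = 80


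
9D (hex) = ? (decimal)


9D (base 16) = 157 (decimal)
157 (decimal) = 157 (base 10)


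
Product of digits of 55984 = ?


5 × 5 × 9 × 8 × 4 = 7200


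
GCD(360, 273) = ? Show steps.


360 = 1 * 273 + 87
273 = 3 * 87 + 12
87 = 7 * 12 + 3
12 = 4 * 3 + 0
GCD = 3


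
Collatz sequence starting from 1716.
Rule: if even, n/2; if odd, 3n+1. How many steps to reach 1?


1716 → 858 → 429 → 1288 → 644 → 322 → 161 → 484 → 242 → 121 → 364 → 182 → 91 → 274 → 137 → 412 → 206 → 103 → 310 → 155 → 466 → 233 → 700 → 350 → 175 → 526 → 263 → 790 → 395 → 1186 → 593 → 1780 → 890 → 445 → 1336 → 668 → 334 → 167 → 502 → 251 → 754 → 377 → 1132 → 566 → 283 → 850 → 425 → 1276 → 638 → 319 → 958 → 479 → 1438 → 719 → 2158 → 1079 → 3238 → 1619 → 4858 → 2429 → 7288 → 3644 → 1822 → 911 → 2734 → 1367 → 4102 → 2051 → 6154 → 3077 → 9232 → 4616 → 2308 → 1154 → 577 → 1732 → 866 → 433 → 1300 → 650 → 325 → 976 → 488 → 244 → 122 → 61 → 184 → 92 → 46 → 23 → 70 → 35 → 106 → 53 → 160 → 80 → 40 → 20 → 10 → 5 → 16 → 8 → 4 → 2 → 1
Total steps = 104

104 steps


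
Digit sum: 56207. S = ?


5 + 6 + 2 + 0 + 7 = 20


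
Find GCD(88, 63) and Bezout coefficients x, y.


Tabular extended Euclidean (each row: r = 88*s + 63*t):
r=88, s=1, t=0
r=63, s=0, t=1
q=1: r=25, s=1, t=-1   [88*(1) + 63*(-1) = 25]
q=2: r=13, s=-2, t=3   [88*(-2) + 63*(3) = 13]
q=1: r=12, s=3, t=-4   [88*(3) + 63*(-4) = 12]
q=1: r=1, s=-5, t=7   [88*(-5) + 63*(7) = 1]
q=12: r=0, s=63, t=-88   [88*(63) + 63*(-88) = 0]
GCD = 1; from the row with r=1: x=-5, y=7
Check: 88*(-5) + 63*(7) = -440 + 441 = 1

GCD = 1, x = -5, y = 7


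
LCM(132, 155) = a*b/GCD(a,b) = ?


GCD(132, 155) = 1
LCM = 132*155/1 = 20460/1 = 20460

LCM = 20460


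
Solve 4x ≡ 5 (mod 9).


GCD(4, 9) = 1, unique solution
a^(-1) mod 9 = 7
x = 7 * 5 mod 9 = 8

x ≡ 8 (mod 9)


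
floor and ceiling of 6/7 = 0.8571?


6/7 = 0.8571
floor = 0
ceil = 1

floor = 0, ceil = 1


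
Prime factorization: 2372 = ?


2372 / 2 = 1186
1186 / 2 = 593
593 / 593 = 1
2372 = 2^2 × 593


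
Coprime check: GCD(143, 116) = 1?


Euclidean algorithm:
143 = 1 * 116 + 27
116 = 4 * 27 + 8
27 = 3 * 8 + 3
8 = 2 * 3 + 2
3 = 1 * 2 + 1
2 = 2 * 1 + 0
GCD(143, 116) = 1

Yes, coprime (GCD = 1)


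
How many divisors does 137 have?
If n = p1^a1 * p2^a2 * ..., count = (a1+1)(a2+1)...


137 = 137^1
d(137) = (1+1) = 2

2 divisors


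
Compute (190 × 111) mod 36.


190 × 111 = 21090
21090 mod 36 = 30


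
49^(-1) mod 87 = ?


Use the extended Euclidean algorithm on (87, 49); each row r = 87*s + 49*t:
r=87, s=1, t=0
r=49, s=0, t=1
q=1: r=38, s=1, t=-1   [87*(1) + 49*(-1) = 38]
q=1: r=11, s=-1, t=2   [87*(-1) + 49*(2) = 11]
q=3: r=5, s=4, t=-7   [87*(4) + 49*(-7) = 5]
q=2: r=1, s=-9, t=16   [87*(-9) + 49*(16) = 1]
q=5: r=0, s=49, t=-87   [87*(49) + 49*(-87) = 0]
GCD = 1 with t = 16, so 49*(16) ≡ 1 (mod 87)
Inverse = 16 mod 87 = 16
Check: 49 * 16 = 784 ≡ 1 (mod 87)

49^(-1) ≡ 16 (mod 87)


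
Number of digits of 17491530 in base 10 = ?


17491530 has 8 digits in base 10
floor(log10(17491530)) + 1 = floor(7.2428) + 1 = 8

8 digits (base 10)


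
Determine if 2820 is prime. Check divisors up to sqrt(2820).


2820 / 2 = 1410 (exact division)
2820 is NOT prime.

No, 2820 is not prime


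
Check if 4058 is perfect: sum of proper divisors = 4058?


Proper divisors of 4058: 1, 2, 2029
Sum = 1 + 2 + 2029 = 2032

No, 4058 is not perfect (2032 ≠ 4058)


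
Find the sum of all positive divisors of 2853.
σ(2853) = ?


Divisors of 2853: 1, 3, 9, 317, 951, 2853
Sum = 1 + 3 + 9 + 317 + 951 + 2853 = 4134

σ(2853) = 4134


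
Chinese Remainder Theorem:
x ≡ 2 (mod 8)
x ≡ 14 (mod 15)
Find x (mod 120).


M = 8*15 = 120
M1 = M/8 = 15, M2 = M/15 = 8
M1^(-1) mod 8 = 7, M2^(-1) mod 15 = 2
x = 2*15*7 + 14*8*2 = 434
434 mod 120 = 74
Check: 74 mod 8 = 2 ✓, 74 mod 15 = 14 ✓

x ≡ 74 (mod 120)


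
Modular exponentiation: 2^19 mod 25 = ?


2^1 mod 25 = 2
2^2 mod 25 = 4
2^3 mod 25 = 8
2^4 mod 25 = 16
2^5 mod 25 = 7
2^6 mod 25 = 14
2^7 mod 25 = 3
2^8 mod 25 = 6
2^9 mod 25 = 12
2^10 mod 25 = 24
2^11 mod 25 = 23
2^12 mod 25 = 21
2^13 mod 25 = 17
2^14 mod 25 = 9
2^15 mod 25 = 18
2^16 mod 25 = 11
2^17 mod 25 = 22
2^18 mod 25 = 19
2^19 mod 25 = 13


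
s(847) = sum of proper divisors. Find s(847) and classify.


Proper divisors: 1, 7, 11, 77, 121
Sum = 1 + 7 + 11 + 77 + 121 = 217
217 < 847 → deficient

s(847) = 217 (deficient)


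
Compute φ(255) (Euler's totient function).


255 = 3 × 5 × 17
Prime factors: 3, 5, 17
φ(255) = 255 × (1-1/3) × (1-1/5) × (1-1/17)
= 255 × 2/3 × 4/5 × 16/17 = 128

φ(255) = 128


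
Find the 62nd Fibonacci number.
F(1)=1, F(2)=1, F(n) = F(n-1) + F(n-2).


Sequence: 1, 1, 2, 3, 5, 8, 13, 21, 34, 55, 89, 144, 233, 377, 610, 987, 1597, 2584, 4181, 6765, 10946, 17711, 28657, 46368, 75025, 121393, 196418, 317811, 514229, 832040, 1346269, 2178309, 3524578, 5702887, 9227465, 14930352, 24157817, 39088169, 63245986, 102334155, 165580141, 267914296, 433494437, 701408733, 1134903170, 1836311903, 2971215073, 4807526976, 7778742049, 12586269025, 20365011074, 32951280099, 53316291173, 86267571272, 139583862445, 225851433717, 365435296162, 591286729879, 956722026041, 1548008755920, 2504730781961, 4052739537881
F(62) = 4052739537881


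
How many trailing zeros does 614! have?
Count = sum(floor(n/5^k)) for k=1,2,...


floor(614/5) = 122
floor(614/25) = 24
floor(614/125) = 4
Total = 150

150 trailing zeros


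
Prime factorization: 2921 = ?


2921 / 23 = 127
127 / 127 = 1
2921 = 23 × 127


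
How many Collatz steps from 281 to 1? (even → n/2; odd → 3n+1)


281 → 844 → 422 → 211 → 634 → 317 → 952 → 476 → 238 → 119 → 358 → 179 → 538 → 269 → 808 → 404 → 202 → 101 → 304 → 152 → 76 → 38 → 19 → 58 → 29 → 88 → 44 → 22 → 11 → 34 → 17 → 52 → 26 → 13 → 40 → 20 → 10 → 5 → 16 → 8 → 4 → 2 → 1
Total steps = 42

42 steps


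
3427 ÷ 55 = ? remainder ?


3427 = 55 * 62 + 17
Check: 3410 + 17 = 3427

q = 62, r = 17


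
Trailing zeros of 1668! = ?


floor(1668/5) = 333
floor(1668/25) = 66
floor(1668/125) = 13
floor(1668/625) = 2
Total = 414

414 trailing zeros


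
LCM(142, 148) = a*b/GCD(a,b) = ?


GCD(142, 148) = 2
LCM = 142*148/2 = 21016/2 = 10508

LCM = 10508


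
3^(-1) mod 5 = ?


Use the extended Euclidean algorithm on (5, 3); each row r = 5*s + 3*t:
r=5, s=1, t=0
r=3, s=0, t=1
q=1: r=2, s=1, t=-1   [5*(1) + 3*(-1) = 2]
q=1: r=1, s=-1, t=2   [5*(-1) + 3*(2) = 1]
q=2: r=0, s=3, t=-5   [5*(3) + 3*(-5) = 0]
GCD = 1 with t = 2, so 3*(2) ≡ 1 (mod 5)
Inverse = 2 mod 5 = 2
Check: 3 * 2 = 6 ≡ 1 (mod 5)

3^(-1) ≡ 2 (mod 5)


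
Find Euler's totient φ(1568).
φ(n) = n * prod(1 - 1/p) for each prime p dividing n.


1568 = 2^5 × 7^2
Prime factors: 2, 7
φ(1568) = 1568 × (1-1/2) × (1-1/7)
= 1568 × 1/2 × 6/7 = 672

φ(1568) = 672


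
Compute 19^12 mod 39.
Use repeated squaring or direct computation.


19^1 mod 39 = 19
19^2 mod 39 = 10
19^3 mod 39 = 34
19^4 mod 39 = 22
19^5 mod 39 = 28
19^6 mod 39 = 25
19^7 mod 39 = 7
19^8 mod 39 = 16
19^9 mod 39 = 31
19^10 mod 39 = 4
19^11 mod 39 = 37
19^12 mod 39 = 1


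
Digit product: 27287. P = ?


2 × 7 × 2 × 8 × 7 = 1568


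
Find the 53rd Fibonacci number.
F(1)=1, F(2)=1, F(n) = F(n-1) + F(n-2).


Sequence: 1, 1, 2, 3, 5, 8, 13, 21, 34, 55, 89, 144, 233, 377, 610, 987, 1597, 2584, 4181, 6765, 10946, 17711, 28657, 46368, 75025, 121393, 196418, 317811, 514229, 832040, 1346269, 2178309, 3524578, 5702887, 9227465, 14930352, 24157817, 39088169, 63245986, 102334155, 165580141, 267914296, 433494437, 701408733, 1134903170, 1836311903, 2971215073, 4807526976, 7778742049, 12586269025, 20365011074, 32951280099, 53316291173
F(53) = 53316291173


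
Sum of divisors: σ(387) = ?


Divisors of 387: 1, 3, 9, 43, 129, 387
Sum = 1 + 3 + 9 + 43 + 129 + 387 = 572

σ(387) = 572


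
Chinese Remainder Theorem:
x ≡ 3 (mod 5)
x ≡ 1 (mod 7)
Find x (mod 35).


M = 5*7 = 35
M1 = M/5 = 7, M2 = M/7 = 5
M1^(-1) mod 5 = 3, M2^(-1) mod 7 = 3
x = 3*7*3 + 1*5*3 = 78
78 mod 35 = 8
Check: 8 mod 5 = 3 ✓, 8 mod 7 = 1 ✓

x ≡ 8 (mod 35)


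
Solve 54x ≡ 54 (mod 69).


GCD(54, 69) = 3 divides 54
Divide: 18x ≡ 18 (mod 23)
x ≡ 1 (mod 23)


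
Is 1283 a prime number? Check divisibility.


Check divisors up to sqrt(1283) = 35.8190
No divisors found.
1283 is prime.

Yes, 1283 is prime


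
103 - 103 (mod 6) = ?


103 - 103 = 0
0 mod 6 = 0


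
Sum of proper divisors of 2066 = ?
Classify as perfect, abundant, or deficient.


Proper divisors: 1, 2, 1033
Sum = 1 + 2 + 1033 = 1036
1036 < 2066 → deficient

s(2066) = 1036 (deficient)


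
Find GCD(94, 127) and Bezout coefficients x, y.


Tabular extended Euclidean (each row: r = 94*s + 127*t):
r=94, s=1, t=0
r=127, s=0, t=1
q=0: r=94, s=1, t=0   [94*(1) + 127*(0) = 94]
q=1: r=33, s=-1, t=1   [94*(-1) + 127*(1) = 33]
q=2: r=28, s=3, t=-2   [94*(3) + 127*(-2) = 28]
q=1: r=5, s=-4, t=3   [94*(-4) + 127*(3) = 5]
q=5: r=3, s=23, t=-17   [94*(23) + 127*(-17) = 3]
q=1: r=2, s=-27, t=20   [94*(-27) + 127*(20) = 2]
q=1: r=1, s=50, t=-37   [94*(50) + 127*(-37) = 1]
q=2: r=0, s=-127, t=94   [94*(-127) + 127*(94) = 0]
GCD = 1; from the row with r=1: x=50, y=-37
Check: 94*(50) + 127*(-37) = 4700 - 4699 = 1

GCD = 1, x = 50, y = -37


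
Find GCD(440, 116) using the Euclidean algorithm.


440 = 3 * 116 + 92
116 = 1 * 92 + 24
92 = 3 * 24 + 20
24 = 1 * 20 + 4
20 = 5 * 4 + 0
GCD = 4


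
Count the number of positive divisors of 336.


336 = 2^4 × 3^1 × 7^1
d(336) = (4+1) × (1+1) × (1+1) = 20

20 divisors


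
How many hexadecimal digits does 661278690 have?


661278690 in base 16 = 276A4FE2
Number of digits = 8

8 digits (base 16)


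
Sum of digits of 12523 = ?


1 + 2 + 5 + 2 + 3 = 13


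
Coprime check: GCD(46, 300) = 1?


Euclidean algorithm:
300 = 6 * 46 + 24
46 = 1 * 24 + 22
24 = 1 * 22 + 2
22 = 11 * 2 + 0
GCD(46, 300) = 2

No, not coprime (GCD = 2)


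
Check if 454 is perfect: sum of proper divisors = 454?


Proper divisors of 454: 1, 2, 227
Sum = 1 + 2 + 227 = 230

No, 454 is not perfect (230 ≠ 454)


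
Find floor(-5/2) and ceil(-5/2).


-5/2 = -2.5000
floor = -3
ceil = -2

floor = -3, ceil = -2


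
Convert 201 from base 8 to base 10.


201 (base 8) = 129 (decimal)
129 (decimal) = 129 (base 10)


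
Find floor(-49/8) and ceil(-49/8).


-49/8 = -6.1250
floor = -7
ceil = -6

floor = -7, ceil = -6


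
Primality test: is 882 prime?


882 / 2 = 441 (exact division)
882 is NOT prime.

No, 882 is not prime


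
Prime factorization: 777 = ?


777 / 3 = 259
259 / 7 = 37
37 / 37 = 1
777 = 3 × 7 × 37


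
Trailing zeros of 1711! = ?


floor(1711/5) = 342
floor(1711/25) = 68
floor(1711/125) = 13
floor(1711/625) = 2
Total = 425

425 trailing zeros


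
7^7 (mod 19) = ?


7^1 mod 19 = 7
7^2 mod 19 = 11
7^3 mod 19 = 1
7^4 mod 19 = 7
7^5 mod 19 = 11
7^6 mod 19 = 1
7^7 mod 19 = 7


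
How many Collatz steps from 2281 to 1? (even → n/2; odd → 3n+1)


2281 → 6844 → 3422 → 1711 → 5134 → 2567 → 7702 → 3851 → 11554 → 5777 → 17332 → 8666 → 4333 → 13000 → 6500 → 3250 → 1625 → 4876 → 2438 → 1219 → 3658 → 1829 → 5488 → 2744 → 1372 → 686 → 343 → 1030 → 515 → 1546 → 773 → 2320 → 1160 → 580 → 290 → 145 → 436 → 218 → 109 → 328 → 164 → 82 → 41 → 124 → 62 → 31 → 94 → 47 → 142 → 71 → 214 → 107 → 322 → 161 → 484 → 242 → 121 → 364 → 182 → 91 → 274 → 137 → 412 → 206 → 103 → 310 → 155 → 466 → 233 → 700 → 350 → 175 → 526 → 263 → 790 → 395 → 1186 → 593 → 1780 → 890 → 445 → 1336 → 668 → 334 → 167 → 502 → 251 → 754 → 377 → 1132 → 566 → 283 → 850 → 425 → 1276 → 638 → 319 → 958 → 479 → 1438 → 719 → 2158 → 1079 → 3238 → 1619 → 4858 → 2429 → 7288 → 3644 → 1822 → 911 → 2734 → 1367 → 4102 → 2051 → 6154 → 3077 → 9232 → 4616 → 2308 → 1154 → 577 → 1732 → 866 → 433 → 1300 → 650 → 325 → 976 → 488 → 244 → 122 → 61 → 184 → 92 → 46 → 23 → 70 → 35 → 106 → 53 → 160 → 80 → 40 → 20 → 10 → 5 → 16 → 8 → 4 → 2 → 1
Total steps = 151

151 steps


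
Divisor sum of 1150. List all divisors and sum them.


Divisors of 1150: 1, 2, 5, 10, 23, 25, 46, 50, 115, 230, 575, 1150
Sum = 1 + 2 + 5 + 10 + 23 + 25 + 46 + 50 + 115 + 230 + 575 + 1150 = 2232

σ(1150) = 2232


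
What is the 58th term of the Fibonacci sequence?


Sequence: 1, 1, 2, 3, 5, 8, 13, 21, 34, 55, 89, 144, 233, 377, 610, 987, 1597, 2584, 4181, 6765, 10946, 17711, 28657, 46368, 75025, 121393, 196418, 317811, 514229, 832040, 1346269, 2178309, 3524578, 5702887, 9227465, 14930352, 24157817, 39088169, 63245986, 102334155, 165580141, 267914296, 433494437, 701408733, 1134903170, 1836311903, 2971215073, 4807526976, 7778742049, 12586269025, 20365011074, 32951280099, 53316291173, 86267571272, 139583862445, 225851433717, 365435296162, 591286729879
F(58) = 591286729879


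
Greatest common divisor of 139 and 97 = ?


139 = 1 * 97 + 42
97 = 2 * 42 + 13
42 = 3 * 13 + 3
13 = 4 * 3 + 1
3 = 3 * 1 + 0
GCD = 1


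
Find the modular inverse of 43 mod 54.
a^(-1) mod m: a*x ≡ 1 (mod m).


Use the extended Euclidean algorithm on (54, 43); each row r = 54*s + 43*t:
r=54, s=1, t=0
r=43, s=0, t=1
q=1: r=11, s=1, t=-1   [54*(1) + 43*(-1) = 11]
q=3: r=10, s=-3, t=4   [54*(-3) + 43*(4) = 10]
q=1: r=1, s=4, t=-5   [54*(4) + 43*(-5) = 1]
q=10: r=0, s=-43, t=54   [54*(-43) + 43*(54) = 0]
GCD = 1 with t = -5, so 43*(-5) ≡ 1 (mod 54)
Inverse = -5 mod 54 = 49
Check: 43 * 49 = 2107 ≡ 1 (mod 54)

43^(-1) ≡ 49 (mod 54)


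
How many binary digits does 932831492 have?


932831492 in base 2 = 110111100110011110000100000100
Number of digits = 30

30 digits (base 2)


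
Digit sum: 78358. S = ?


7 + 8 + 3 + 5 + 8 = 31


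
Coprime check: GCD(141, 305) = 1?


Euclidean algorithm:
305 = 2 * 141 + 23
141 = 6 * 23 + 3
23 = 7 * 3 + 2
3 = 1 * 2 + 1
2 = 2 * 1 + 0
GCD(141, 305) = 1

Yes, coprime (GCD = 1)


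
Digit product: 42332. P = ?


4 × 2 × 3 × 3 × 2 = 144


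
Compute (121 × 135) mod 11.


121 × 135 = 16335
16335 mod 11 = 0


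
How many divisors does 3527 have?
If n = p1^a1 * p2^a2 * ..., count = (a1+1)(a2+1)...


3527 = 3527^1
d(3527) = (1+1) = 2

2 divisors


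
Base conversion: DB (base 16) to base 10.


DB (base 16) = 219 (decimal)
219 (decimal) = 219 (base 10)


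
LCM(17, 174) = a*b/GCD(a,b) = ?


GCD(17, 174) = 1
LCM = 17*174/1 = 2958/1 = 2958

LCM = 2958


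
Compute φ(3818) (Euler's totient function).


3818 = 2 × 23 × 83
Prime factors: 2, 23, 83
φ(3818) = 3818 × (1-1/2) × (1-1/23) × (1-1/83)
= 3818 × 1/2 × 22/23 × 82/83 = 1804

φ(3818) = 1804


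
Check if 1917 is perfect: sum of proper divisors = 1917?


Proper divisors of 1917: 1, 3, 9, 27, 71, 213, 639
Sum = 1 + 3 + 9 + 27 + 71 + 213 + 639 = 963

No, 1917 is not perfect (963 ≠ 1917)


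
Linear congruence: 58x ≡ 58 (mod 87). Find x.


GCD(58, 87) = 29 divides 58
Divide: 2x ≡ 2 (mod 3)
x ≡ 1 (mod 3)


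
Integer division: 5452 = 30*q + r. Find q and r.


5452 = 30 * 181 + 22
Check: 5430 + 22 = 5452

q = 181, r = 22


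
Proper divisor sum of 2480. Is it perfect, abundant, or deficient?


Proper divisors: 1, 2, 4, 5, 8, 10, 16, 20, 31, 40, 62, 80, 124, 155, 248, 310, 496, 620, 1240
Sum = 1 + 2 + 4 + 5 + 8 + 10 + 16 + 20 + 31 + 40 + 62 + 80 + 124 + 155 + 248 + 310 + 496 + 620 + 1240 = 3472
3472 > 2480 → abundant

s(2480) = 3472 (abundant)


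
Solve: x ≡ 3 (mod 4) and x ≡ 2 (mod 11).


M = 4*11 = 44
M1 = M/4 = 11, M2 = M/11 = 4
M1^(-1) mod 4 = 3, M2^(-1) mod 11 = 3
x = 3*11*3 + 2*4*3 = 123
123 mod 44 = 35
Check: 35 mod 4 = 3 ✓, 35 mod 11 = 2 ✓

x ≡ 35 (mod 44)


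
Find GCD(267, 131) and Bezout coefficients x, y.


Tabular extended Euclidean (each row: r = 267*s + 131*t):
r=267, s=1, t=0
r=131, s=0, t=1
q=2: r=5, s=1, t=-2   [267*(1) + 131*(-2) = 5]
q=26: r=1, s=-26, t=53   [267*(-26) + 131*(53) = 1]
q=5: r=0, s=131, t=-267   [267*(131) + 131*(-267) = 0]
GCD = 1; from the row with r=1: x=-26, y=53
Check: 267*(-26) + 131*(53) = -6942 + 6943 = 1

GCD = 1, x = -26, y = 53


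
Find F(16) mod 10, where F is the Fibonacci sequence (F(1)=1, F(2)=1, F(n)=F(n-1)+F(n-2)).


F(k) mod 10 for k=1..16:
1, 1, 2, 3, 5, 8, 3, 1, 4, 5, 9, 4, 3, 7, 0, 7
F(16) mod 10 = 7


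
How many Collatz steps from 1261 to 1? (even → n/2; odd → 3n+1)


1261 → 3784 → 1892 → 946 → 473 → 1420 → 710 → 355 → 1066 → 533 → 1600 → 800 → 400 → 200 → 100 → 50 → 25 → 76 → 38 → 19 → 58 → 29 → 88 → 44 → 22 → 11 → 34 → 17 → 52 → 26 → 13 → 40 → 20 → 10 → 5 → 16 → 8 → 4 → 2 → 1
Total steps = 39

39 steps


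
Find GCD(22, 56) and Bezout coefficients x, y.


Tabular extended Euclidean (each row: r = 22*s + 56*t):
r=22, s=1, t=0
r=56, s=0, t=1
q=0: r=22, s=1, t=0   [22*(1) + 56*(0) = 22]
q=2: r=12, s=-2, t=1   [22*(-2) + 56*(1) = 12]
q=1: r=10, s=3, t=-1   [22*(3) + 56*(-1) = 10]
q=1: r=2, s=-5, t=2   [22*(-5) + 56*(2) = 2]
q=5: r=0, s=28, t=-11   [22*(28) + 56*(-11) = 0]
GCD = 2; from the row with r=2: x=-5, y=2
Check: 22*(-5) + 56*(2) = -110 + 112 = 2

GCD = 2, x = -5, y = 2


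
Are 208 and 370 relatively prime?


Euclidean algorithm:
370 = 1 * 208 + 162
208 = 1 * 162 + 46
162 = 3 * 46 + 24
46 = 1 * 24 + 22
24 = 1 * 22 + 2
22 = 11 * 2 + 0
GCD(208, 370) = 2

No, not coprime (GCD = 2)


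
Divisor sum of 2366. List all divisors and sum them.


Divisors of 2366: 1, 2, 7, 13, 14, 26, 91, 169, 182, 338, 1183, 2366
Sum = 1 + 2 + 7 + 13 + 14 + 26 + 91 + 169 + 182 + 338 + 1183 + 2366 = 4392

σ(2366) = 4392


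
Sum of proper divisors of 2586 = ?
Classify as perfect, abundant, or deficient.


Proper divisors: 1, 2, 3, 6, 431, 862, 1293
Sum = 1 + 2 + 3 + 6 + 431 + 862 + 1293 = 2598
2598 > 2586 → abundant

s(2586) = 2598 (abundant)


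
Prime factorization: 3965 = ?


3965 / 5 = 793
793 / 13 = 61
61 / 61 = 1
3965 = 5 × 13 × 61


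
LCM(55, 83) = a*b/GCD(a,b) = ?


GCD(55, 83) = 1
LCM = 55*83/1 = 4565/1 = 4565

LCM = 4565


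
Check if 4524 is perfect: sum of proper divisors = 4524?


Proper divisors of 4524: 1, 2, 3, 4, 6, 12, 13, 26, 29, 39, 52, 58, 78, 87, 116, 156, 174, 348, 377, 754, 1131, 1508, 2262
Sum = 1 + 2 + 3 + 4 + 6 + 12 + 13 + 26 + 29 + 39 + 52 + 58 + 78 + 87 + 116 + 156 + 174 + 348 + 377 + 754 + 1131 + 1508 + 2262 = 7236

No, 4524 is not perfect (7236 ≠ 4524)


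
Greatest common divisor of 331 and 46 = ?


331 = 7 * 46 + 9
46 = 5 * 9 + 1
9 = 9 * 1 + 0
GCD = 1


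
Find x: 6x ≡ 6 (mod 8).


GCD(6, 8) = 2 divides 6
Divide: 3x ≡ 3 (mod 4)
x ≡ 1 (mod 4)


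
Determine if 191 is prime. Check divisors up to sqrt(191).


Check divisors up to sqrt(191) = 13.8203
No divisors found.
191 is prime.

Yes, 191 is prime


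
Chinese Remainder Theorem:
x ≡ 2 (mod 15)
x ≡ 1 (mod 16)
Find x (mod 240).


M = 15*16 = 240
M1 = M/15 = 16, M2 = M/16 = 15
M1^(-1) mod 15 = 1, M2^(-1) mod 16 = 15
x = 2*16*1 + 1*15*15 = 257
257 mod 240 = 17
Check: 17 mod 15 = 2 ✓, 17 mod 16 = 1 ✓

x ≡ 17 (mod 240)


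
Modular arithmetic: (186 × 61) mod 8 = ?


186 × 61 = 11346
11346 mod 8 = 2


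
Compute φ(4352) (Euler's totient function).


4352 = 2^8 × 17
Prime factors: 2, 17
φ(4352) = 4352 × (1-1/2) × (1-1/17)
= 4352 × 1/2 × 16/17 = 2048

φ(4352) = 2048


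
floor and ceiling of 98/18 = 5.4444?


98/18 = 5.4444
floor = 5
ceil = 6

floor = 5, ceil = 6


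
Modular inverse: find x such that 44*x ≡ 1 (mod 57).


Use the extended Euclidean algorithm on (57, 44); each row r = 57*s + 44*t:
r=57, s=1, t=0
r=44, s=0, t=1
q=1: r=13, s=1, t=-1   [57*(1) + 44*(-1) = 13]
q=3: r=5, s=-3, t=4   [57*(-3) + 44*(4) = 5]
q=2: r=3, s=7, t=-9   [57*(7) + 44*(-9) = 3]
q=1: r=2, s=-10, t=13   [57*(-10) + 44*(13) = 2]
q=1: r=1, s=17, t=-22   [57*(17) + 44*(-22) = 1]
q=2: r=0, s=-44, t=57   [57*(-44) + 44*(57) = 0]
GCD = 1 with t = -22, so 44*(-22) ≡ 1 (mod 57)
Inverse = -22 mod 57 = 35
Check: 44 * 35 = 1540 ≡ 1 (mod 57)

44^(-1) ≡ 35 (mod 57)


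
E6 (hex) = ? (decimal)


E6 (base 16) = 230 (decimal)
230 (decimal) = 230 (base 10)


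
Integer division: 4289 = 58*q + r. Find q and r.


4289 = 58 * 73 + 55
Check: 4234 + 55 = 4289

q = 73, r = 55


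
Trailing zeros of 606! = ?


floor(606/5) = 121
floor(606/25) = 24
floor(606/125) = 4
Total = 149

149 trailing zeros


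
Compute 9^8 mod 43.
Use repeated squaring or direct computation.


9^1 mod 43 = 9
9^2 mod 43 = 38
9^3 mod 43 = 41
9^4 mod 43 = 25
9^5 mod 43 = 10
9^6 mod 43 = 4
9^7 mod 43 = 36
9^8 mod 43 = 23
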